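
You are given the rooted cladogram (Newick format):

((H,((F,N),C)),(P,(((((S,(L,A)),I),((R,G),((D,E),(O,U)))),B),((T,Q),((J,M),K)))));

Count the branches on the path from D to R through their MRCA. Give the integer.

5

The MRCA of D and R is the node subtending ((R,G),((D,E),(O,U))).
From D up to that node: 3 branches. From R up to the same node: 2 branches. Total: 3 + 2 = 5.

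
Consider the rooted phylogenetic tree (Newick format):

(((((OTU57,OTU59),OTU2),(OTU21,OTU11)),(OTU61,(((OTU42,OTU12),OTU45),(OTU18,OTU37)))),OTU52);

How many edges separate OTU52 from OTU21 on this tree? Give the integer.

5

The MRCA of OTU52 and OTU21 is the root of the tree.
From OTU52 up to that node: 1 branch. From OTU21 up to the same node: 4 branches. Total: 1 + 4 = 5.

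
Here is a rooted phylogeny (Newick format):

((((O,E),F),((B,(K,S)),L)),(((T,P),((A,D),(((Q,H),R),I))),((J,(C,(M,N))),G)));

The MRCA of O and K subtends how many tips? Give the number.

7

The MRCA of O and K is the node subtending (((O,E),F),((B,(K,S)),L)).
That clade contains 7 terminal taxa: B, E, F, K, L, O, S.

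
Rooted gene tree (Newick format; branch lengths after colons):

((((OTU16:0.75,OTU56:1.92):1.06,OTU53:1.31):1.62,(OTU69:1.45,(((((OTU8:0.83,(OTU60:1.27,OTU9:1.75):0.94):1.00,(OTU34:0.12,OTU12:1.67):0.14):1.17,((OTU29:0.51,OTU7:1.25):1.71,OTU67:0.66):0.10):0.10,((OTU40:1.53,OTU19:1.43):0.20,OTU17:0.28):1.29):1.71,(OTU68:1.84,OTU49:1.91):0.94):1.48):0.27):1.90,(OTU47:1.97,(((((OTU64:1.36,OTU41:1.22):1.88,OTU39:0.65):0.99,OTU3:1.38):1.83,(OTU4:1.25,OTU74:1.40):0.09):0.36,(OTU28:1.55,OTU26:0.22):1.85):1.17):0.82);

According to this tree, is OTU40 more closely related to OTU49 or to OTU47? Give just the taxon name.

The MRCA of OTU40 and OTU49 subtends (((((OTU8,(OTU60,OTU9)),(OTU34,OTU12)),((OTU29,OTU7),OTU67)),((OTU40,OTU19),OTU17)),(OTU68,OTU49)) (13 taxa).
The MRCA of OTU40 and OTU47 is the root, subtending the entire tree (26 taxa).
The first is nested inside the second, so OTU40 shares a more recent common ancestor with OTU49.

OTU49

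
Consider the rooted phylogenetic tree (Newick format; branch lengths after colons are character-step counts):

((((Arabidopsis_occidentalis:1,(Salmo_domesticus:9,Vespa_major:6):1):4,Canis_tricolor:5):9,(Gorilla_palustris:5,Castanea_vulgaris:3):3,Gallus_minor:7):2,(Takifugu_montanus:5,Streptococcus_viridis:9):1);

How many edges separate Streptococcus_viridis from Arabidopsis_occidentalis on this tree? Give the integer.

The MRCA of Streptococcus_viridis and Arabidopsis_occidentalis is the root of the tree.
From Streptococcus_viridis up to that node: 2 branches. From Arabidopsis_occidentalis up to the same node: 4 branches. Total: 2 + 4 = 6.

6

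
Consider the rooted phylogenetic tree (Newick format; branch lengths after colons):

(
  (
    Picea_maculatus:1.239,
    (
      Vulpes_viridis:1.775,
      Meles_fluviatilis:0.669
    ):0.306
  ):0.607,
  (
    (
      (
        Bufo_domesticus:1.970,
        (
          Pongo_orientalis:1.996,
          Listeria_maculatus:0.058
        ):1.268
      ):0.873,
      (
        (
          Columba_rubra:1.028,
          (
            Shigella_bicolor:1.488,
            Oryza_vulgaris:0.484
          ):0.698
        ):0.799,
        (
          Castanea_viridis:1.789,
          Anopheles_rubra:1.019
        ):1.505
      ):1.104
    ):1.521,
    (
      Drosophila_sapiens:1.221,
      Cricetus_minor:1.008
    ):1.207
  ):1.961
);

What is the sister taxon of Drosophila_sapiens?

Drosophila_sapiens attaches to the tree at the node subtending (Drosophila_sapiens,Cricetus_minor).
The other lineage descending from that same node — the sister group — is the single tip Cricetus_minor.

Cricetus_minor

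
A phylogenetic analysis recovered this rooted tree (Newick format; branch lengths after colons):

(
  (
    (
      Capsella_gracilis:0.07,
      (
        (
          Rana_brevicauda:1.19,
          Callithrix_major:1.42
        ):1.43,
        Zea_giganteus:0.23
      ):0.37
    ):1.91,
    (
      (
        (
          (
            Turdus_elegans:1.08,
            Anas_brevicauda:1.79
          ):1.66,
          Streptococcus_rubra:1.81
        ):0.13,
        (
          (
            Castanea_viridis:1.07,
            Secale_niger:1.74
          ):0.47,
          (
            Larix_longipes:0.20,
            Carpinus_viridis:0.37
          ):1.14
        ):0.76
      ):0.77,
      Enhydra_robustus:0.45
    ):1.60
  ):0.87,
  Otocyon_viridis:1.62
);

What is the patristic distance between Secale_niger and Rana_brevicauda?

10.24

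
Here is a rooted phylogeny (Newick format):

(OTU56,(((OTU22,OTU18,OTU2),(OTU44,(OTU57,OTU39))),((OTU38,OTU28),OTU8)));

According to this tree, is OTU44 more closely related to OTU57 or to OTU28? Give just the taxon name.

OTU57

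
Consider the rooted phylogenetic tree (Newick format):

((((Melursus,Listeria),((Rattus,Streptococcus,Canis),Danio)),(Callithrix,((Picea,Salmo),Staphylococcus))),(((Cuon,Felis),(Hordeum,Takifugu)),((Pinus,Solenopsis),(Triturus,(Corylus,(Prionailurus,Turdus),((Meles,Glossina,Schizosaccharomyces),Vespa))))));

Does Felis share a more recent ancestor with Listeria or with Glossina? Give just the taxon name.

Glossina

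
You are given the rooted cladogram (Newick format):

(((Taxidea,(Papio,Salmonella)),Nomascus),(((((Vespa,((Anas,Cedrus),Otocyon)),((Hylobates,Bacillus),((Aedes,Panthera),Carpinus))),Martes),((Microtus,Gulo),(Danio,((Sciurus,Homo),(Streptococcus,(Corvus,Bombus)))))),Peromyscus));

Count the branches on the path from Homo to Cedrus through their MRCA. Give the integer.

11

The MRCA of Homo and Cedrus is the node subtending ((((Vespa,((Anas,Cedrus),Otocyon)),((Hylobates,Bacillus),((Aedes,Panthera),Carpinus))),Martes),((Microtus,Gulo),(Danio,((Sciurus,Homo),(Streptococcus,(Corvus,Bombus)))))).
From Homo up to that node: 5 branches. From Cedrus up to the same node: 6 branches. Total: 5 + 6 = 11.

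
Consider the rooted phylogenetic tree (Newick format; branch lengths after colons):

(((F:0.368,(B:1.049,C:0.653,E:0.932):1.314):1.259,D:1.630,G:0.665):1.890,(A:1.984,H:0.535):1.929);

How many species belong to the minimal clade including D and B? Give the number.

6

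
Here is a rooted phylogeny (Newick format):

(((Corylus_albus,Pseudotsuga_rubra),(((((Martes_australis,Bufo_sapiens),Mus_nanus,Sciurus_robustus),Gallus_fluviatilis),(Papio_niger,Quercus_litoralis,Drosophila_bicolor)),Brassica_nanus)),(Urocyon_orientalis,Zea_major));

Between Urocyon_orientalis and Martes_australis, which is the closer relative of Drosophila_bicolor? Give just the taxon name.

The MRCA of Drosophila_bicolor and Martes_australis subtends ((((Martes_australis,Bufo_sapiens),Mus_nanus,Sciurus_robustus),Gallus_fluviatilis),(Papio_niger,Quercus_litoralis,Drosophila_bicolor)) (8 taxa).
The MRCA of Drosophila_bicolor and Urocyon_orientalis is the root, subtending the entire tree (13 taxa).
The first is nested inside the second, so Drosophila_bicolor shares a more recent common ancestor with Martes_australis.

Martes_australis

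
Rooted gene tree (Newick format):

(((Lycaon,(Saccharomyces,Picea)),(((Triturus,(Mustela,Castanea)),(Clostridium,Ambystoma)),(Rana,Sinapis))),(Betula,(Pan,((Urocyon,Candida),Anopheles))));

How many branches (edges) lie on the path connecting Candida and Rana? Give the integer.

9

The MRCA of Candida and Rana is the root of the tree.
From Candida up to that node: 5 branches. From Rana up to the same node: 4 branches. Total: 5 + 4 = 9.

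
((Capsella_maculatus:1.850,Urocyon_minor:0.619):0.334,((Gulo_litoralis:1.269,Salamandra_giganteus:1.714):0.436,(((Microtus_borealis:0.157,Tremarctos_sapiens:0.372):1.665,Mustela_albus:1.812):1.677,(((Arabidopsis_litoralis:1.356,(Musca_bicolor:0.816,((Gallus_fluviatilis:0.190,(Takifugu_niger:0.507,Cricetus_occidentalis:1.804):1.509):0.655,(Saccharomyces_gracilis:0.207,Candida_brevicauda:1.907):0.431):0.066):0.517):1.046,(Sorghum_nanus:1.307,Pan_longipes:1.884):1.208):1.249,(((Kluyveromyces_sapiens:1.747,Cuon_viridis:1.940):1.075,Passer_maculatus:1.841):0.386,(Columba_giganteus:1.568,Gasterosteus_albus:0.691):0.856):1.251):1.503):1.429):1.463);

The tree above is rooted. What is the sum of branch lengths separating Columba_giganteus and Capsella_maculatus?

10.254

The path runs Columba_giganteus → … → MRCA → … → Capsella_maculatus; the MRCA is the root of the tree.
Branch lengths along that path: 1.568 + 0.856 + 1.251 + 1.503 + 1.429 + 1.463 + 0.334 + 1.850 = 10.254.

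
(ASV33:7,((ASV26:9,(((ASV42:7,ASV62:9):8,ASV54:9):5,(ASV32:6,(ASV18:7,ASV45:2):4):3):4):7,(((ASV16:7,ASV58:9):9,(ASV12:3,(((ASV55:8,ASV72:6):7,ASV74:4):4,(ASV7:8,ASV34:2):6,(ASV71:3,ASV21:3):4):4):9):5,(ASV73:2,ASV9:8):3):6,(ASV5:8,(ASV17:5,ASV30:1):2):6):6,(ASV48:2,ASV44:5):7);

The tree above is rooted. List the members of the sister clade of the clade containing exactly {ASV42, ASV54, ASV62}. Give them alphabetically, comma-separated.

ASV18, ASV32, ASV45

The clade containing exactly {ASV42, ASV54, ASV62} attaches to the tree at the node subtending (((ASV42,ASV62),ASV54),(ASV32,(ASV18,ASV45))).
The other lineage descending from that same node — the sister group — is (ASV32,(ASV18,ASV45)); its 3 tips in alphabetical order are the answer.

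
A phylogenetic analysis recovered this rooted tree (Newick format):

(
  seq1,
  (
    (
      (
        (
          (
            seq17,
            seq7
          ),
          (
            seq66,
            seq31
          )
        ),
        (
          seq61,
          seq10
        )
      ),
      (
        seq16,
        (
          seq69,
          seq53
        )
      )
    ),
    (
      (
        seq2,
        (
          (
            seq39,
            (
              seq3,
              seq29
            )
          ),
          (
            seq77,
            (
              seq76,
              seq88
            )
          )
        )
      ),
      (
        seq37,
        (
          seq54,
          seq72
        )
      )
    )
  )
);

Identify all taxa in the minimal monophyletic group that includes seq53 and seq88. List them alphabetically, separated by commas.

seq10, seq16, seq17, seq2, seq29, seq3, seq31, seq37, seq39, seq53, seq54, seq61, seq66, seq69, seq7, seq72, seq76, seq77, seq88

Tracing seq53: it sits inside (seq69,seq53).
Tracing seq88: it sits inside (seq76,seq88).
The smallest clade enclosing both is (((((seq17,seq7),(seq66,seq31)),(seq61,seq10)),(seq16,(seq69,seq53))),((seq2,((seq39,(seq3,seq29)),(seq77,(seq76,seq88)))),(seq37,(seq54,seq72)))); the answer is its 19 terminal taxa in alphabetical order.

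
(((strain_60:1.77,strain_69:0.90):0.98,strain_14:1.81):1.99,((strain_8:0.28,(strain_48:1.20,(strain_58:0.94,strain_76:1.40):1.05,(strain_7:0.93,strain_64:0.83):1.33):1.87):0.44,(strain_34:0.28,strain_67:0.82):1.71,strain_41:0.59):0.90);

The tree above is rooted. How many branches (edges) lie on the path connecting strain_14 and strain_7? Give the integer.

7

The MRCA of strain_14 and strain_7 is the root of the tree.
From strain_14 up to that node: 2 branches. From strain_7 up to the same node: 5 branches. Total: 2 + 5 = 7.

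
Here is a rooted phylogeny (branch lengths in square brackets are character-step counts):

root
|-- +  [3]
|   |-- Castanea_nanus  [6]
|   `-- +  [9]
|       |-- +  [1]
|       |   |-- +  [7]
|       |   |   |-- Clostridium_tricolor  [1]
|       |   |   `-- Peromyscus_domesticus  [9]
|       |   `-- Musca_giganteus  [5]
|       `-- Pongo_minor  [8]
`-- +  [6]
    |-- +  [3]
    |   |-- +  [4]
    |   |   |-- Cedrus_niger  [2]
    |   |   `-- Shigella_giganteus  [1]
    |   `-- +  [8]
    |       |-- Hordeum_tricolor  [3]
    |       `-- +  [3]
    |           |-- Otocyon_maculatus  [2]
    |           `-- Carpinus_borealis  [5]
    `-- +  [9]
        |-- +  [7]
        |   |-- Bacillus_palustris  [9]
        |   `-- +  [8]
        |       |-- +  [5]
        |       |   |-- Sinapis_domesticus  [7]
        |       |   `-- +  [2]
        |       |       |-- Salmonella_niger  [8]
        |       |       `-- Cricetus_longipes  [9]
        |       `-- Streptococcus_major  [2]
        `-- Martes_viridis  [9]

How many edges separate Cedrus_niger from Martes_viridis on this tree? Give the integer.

The MRCA of Cedrus_niger and Martes_viridis is the node subtending (((Cedrus_niger,Shigella_giganteus),(Hordeum_tricolor,(Otocyon_maculatus,Carpinus_borealis))),((Bacillus_palustris,((Sinapis_domesticus,(Salmonella_niger,Cricetus_longipes)),Streptococcus_major)),Martes_viridis)).
From Cedrus_niger up to that node: 3 branches. From Martes_viridis up to the same node: 2 branches. Total: 3 + 2 = 5.

5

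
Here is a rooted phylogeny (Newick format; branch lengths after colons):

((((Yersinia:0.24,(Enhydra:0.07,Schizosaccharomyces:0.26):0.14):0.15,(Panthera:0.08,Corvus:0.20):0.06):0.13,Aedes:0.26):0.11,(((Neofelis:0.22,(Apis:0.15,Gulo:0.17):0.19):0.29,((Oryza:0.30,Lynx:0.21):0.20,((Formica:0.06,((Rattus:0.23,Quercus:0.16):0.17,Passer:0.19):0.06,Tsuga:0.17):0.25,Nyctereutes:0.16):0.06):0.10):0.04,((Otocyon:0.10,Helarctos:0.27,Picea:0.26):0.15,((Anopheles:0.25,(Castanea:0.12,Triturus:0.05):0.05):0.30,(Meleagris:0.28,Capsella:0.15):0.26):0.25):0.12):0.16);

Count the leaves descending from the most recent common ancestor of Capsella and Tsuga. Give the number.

19

The MRCA of Capsella and Tsuga is the node subtending (((Neofelis,(Apis,Gulo)),((Oryza,Lynx),((Formica,((Rattus,Quercus),Passer),Tsuga),Nyctereutes))),((Otocyon,Helarctos,Picea),((Anopheles,(Castanea,Triturus)),(Meleagris,Capsella)))).
That clade contains 19 terminal taxa: Anopheles, Apis, Capsella, Castanea, Formica, Gulo, Helarctos, Lynx, Meleagris, Neofelis, Nyctereutes, Oryza, Otocyon, Passer, Picea, Quercus, Rattus, Triturus, Tsuga.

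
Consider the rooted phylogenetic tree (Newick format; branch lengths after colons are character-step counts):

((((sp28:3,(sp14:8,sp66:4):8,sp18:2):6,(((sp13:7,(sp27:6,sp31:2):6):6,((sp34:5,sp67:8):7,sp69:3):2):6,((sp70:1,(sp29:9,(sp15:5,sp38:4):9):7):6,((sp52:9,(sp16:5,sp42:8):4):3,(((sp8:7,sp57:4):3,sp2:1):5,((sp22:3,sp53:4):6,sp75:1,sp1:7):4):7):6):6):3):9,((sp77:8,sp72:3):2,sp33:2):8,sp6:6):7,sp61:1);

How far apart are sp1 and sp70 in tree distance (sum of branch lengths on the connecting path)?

31

The path runs sp1 → … → MRCA → … → sp70; the MRCA is the node subtending ((sp70,(sp29,(sp15,sp38))),((sp52,(sp16,sp42)),(((sp8,sp57),sp2),((sp22,sp53),sp75,sp1)))).
Branch lengths along that path: 7 + 4 + 7 + 6 + 6 + 1 = 31.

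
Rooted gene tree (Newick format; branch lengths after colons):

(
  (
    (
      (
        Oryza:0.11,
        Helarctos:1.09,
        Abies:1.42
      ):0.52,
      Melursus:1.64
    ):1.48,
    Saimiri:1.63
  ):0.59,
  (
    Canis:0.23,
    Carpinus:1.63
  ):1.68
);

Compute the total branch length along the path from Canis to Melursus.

5.62

The path runs Canis → … → MRCA → … → Melursus; the MRCA is the root of the tree.
Branch lengths along that path: 0.23 + 1.68 + 0.59 + 1.48 + 1.64 = 5.62.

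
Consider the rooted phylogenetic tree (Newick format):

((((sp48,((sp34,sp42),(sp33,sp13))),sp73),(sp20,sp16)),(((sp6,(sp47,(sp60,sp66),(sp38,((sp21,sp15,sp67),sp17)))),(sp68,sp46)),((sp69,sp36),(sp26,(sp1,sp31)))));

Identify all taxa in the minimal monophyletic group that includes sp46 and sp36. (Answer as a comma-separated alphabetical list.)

sp1, sp15, sp17, sp21, sp26, sp31, sp36, sp38, sp46, sp47, sp6, sp60, sp66, sp67, sp68, sp69

Tracing sp46: it sits inside (sp68,sp46).
Tracing sp36: it sits inside (sp69,sp36).
The smallest clade enclosing both is (((sp6,(sp47,(sp60,sp66),(sp38,((sp21,sp15,sp67),sp17)))),(sp68,sp46)),((sp69,sp36),(sp26,(sp1,sp31)))); the answer is its 16 terminal taxa in alphabetical order.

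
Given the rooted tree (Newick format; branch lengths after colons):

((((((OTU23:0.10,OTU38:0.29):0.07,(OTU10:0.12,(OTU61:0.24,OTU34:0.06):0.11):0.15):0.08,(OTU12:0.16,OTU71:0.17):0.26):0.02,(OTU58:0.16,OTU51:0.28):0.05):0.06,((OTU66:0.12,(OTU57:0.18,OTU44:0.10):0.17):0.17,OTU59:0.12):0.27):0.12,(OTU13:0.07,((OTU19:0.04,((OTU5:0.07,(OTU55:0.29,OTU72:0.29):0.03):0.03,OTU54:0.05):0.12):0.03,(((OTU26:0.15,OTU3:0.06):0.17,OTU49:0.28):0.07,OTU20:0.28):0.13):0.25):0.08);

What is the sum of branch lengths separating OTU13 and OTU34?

0.75

The path runs OTU13 → … → MRCA → … → OTU34; the MRCA is the root of the tree.
Branch lengths along that path: 0.07 + 0.08 + 0.12 + 0.06 + 0.02 + 0.08 + 0.15 + 0.11 + 0.06 = 0.75.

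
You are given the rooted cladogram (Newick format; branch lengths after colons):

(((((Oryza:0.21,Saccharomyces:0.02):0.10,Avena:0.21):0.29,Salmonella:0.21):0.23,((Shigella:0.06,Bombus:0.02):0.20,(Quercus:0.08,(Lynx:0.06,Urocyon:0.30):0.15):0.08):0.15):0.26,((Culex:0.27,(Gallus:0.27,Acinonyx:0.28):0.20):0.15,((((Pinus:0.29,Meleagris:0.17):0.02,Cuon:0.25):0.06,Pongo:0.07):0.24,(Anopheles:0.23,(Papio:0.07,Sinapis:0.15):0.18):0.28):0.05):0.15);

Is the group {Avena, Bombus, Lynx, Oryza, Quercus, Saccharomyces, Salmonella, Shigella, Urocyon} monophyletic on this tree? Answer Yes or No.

Yes

The most recent common ancestor of these taxa subtends ((((Oryza,Saccharomyces),Avena),Salmonella),((Shigella,Bombus),(Quercus,(Lynx,Urocyon)))).
That clade has exactly 9 tips — every listed taxon and nothing else — so the group is monophyletic.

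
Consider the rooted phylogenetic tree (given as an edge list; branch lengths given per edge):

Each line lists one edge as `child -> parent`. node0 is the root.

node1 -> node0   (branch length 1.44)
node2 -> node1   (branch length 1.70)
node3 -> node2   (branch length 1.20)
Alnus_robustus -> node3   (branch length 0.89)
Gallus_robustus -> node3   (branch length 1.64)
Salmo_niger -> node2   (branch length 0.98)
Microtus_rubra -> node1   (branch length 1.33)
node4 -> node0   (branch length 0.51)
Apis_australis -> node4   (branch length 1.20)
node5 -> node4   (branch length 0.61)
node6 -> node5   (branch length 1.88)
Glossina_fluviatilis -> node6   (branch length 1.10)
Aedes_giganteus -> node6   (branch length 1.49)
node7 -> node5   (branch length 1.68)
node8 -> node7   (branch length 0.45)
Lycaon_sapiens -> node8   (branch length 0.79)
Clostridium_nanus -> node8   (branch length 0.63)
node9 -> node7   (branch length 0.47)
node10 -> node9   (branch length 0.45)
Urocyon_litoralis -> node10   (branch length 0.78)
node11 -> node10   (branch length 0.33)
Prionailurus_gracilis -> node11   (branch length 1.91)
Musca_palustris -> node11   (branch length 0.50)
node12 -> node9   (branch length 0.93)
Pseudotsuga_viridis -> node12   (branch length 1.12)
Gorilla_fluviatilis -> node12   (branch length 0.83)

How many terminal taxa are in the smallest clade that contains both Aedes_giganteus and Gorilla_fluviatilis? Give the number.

9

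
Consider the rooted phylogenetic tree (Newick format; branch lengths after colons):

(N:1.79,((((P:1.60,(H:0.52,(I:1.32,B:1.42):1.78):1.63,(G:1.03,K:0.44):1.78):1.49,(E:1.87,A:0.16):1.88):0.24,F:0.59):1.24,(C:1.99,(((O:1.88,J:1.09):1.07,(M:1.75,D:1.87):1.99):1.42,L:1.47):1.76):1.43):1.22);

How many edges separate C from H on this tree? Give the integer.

The MRCA of C and H is the node subtending ((((P,(H,(I,B)),(G,K)),(E,A)),F),(C,(((O,J),(M,D)),L))).
From C up to that node: 2 branches. From H up to the same node: 5 branches. Total: 2 + 5 = 7.

7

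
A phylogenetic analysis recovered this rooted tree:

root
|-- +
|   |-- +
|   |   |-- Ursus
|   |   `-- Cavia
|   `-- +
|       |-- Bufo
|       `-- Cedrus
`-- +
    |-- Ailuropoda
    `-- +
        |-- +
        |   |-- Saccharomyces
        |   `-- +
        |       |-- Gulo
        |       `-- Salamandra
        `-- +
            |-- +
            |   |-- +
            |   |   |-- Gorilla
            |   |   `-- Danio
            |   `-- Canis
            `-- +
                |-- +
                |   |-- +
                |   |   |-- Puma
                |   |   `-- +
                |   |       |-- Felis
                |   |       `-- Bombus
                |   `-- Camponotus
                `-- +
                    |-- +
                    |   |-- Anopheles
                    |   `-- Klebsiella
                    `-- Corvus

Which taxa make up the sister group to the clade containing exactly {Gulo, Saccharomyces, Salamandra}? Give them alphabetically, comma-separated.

The clade containing exactly {Gulo, Saccharomyces, Salamandra} attaches to the tree at the node subtending ((Saccharomyces,(Gulo,Salamandra)),(((Gorilla,Danio),Canis),(((Puma,(Felis,Bombus)),Camponotus),((Anopheles,Klebsiella),Corvus)))).
The other lineage descending from that same node — the sister group — is (((Gorilla,Danio),Canis),(((Puma,(Felis,Bombus)),Camponotus),((Anopheles,Klebsiella),Corvus))); its 10 tips in alphabetical order are the answer.

Anopheles, Bombus, Camponotus, Canis, Corvus, Danio, Felis, Gorilla, Klebsiella, Puma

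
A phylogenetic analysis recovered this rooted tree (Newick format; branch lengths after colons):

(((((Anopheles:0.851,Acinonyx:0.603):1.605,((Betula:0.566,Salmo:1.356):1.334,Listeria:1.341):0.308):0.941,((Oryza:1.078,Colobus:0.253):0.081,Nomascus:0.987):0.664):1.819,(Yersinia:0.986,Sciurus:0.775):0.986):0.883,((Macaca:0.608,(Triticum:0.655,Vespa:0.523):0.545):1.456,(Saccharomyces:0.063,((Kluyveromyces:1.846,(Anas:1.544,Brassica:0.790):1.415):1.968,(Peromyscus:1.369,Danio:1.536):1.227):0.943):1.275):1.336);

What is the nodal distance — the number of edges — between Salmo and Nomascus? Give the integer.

6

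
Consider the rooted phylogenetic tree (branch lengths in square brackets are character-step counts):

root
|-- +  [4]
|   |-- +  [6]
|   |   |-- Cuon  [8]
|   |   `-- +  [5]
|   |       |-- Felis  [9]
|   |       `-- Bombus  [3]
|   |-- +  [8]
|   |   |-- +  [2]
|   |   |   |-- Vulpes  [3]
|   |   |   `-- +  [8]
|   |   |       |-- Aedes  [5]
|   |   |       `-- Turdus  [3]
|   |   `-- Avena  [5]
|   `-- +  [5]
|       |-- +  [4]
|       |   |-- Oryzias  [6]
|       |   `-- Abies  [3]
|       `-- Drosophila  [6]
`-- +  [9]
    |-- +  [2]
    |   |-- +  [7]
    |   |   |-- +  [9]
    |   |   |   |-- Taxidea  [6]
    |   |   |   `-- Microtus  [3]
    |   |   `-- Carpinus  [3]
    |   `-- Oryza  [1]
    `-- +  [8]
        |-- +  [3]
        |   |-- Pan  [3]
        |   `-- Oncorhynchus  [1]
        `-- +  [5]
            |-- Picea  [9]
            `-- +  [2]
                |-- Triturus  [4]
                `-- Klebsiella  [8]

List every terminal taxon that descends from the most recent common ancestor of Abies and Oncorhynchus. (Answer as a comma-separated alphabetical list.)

Tracing Abies: it sits inside (Oryzias,Abies).
Tracing Oncorhynchus: it sits inside (Pan,Oncorhynchus).
The smallest clade enclosing both is the whole tree (their MRCA is the root), so the answer is all 19 tips in alphabetical order.

Abies, Aedes, Avena, Bombus, Carpinus, Cuon, Drosophila, Felis, Klebsiella, Microtus, Oncorhynchus, Oryza, Oryzias, Pan, Picea, Taxidea, Triturus, Turdus, Vulpes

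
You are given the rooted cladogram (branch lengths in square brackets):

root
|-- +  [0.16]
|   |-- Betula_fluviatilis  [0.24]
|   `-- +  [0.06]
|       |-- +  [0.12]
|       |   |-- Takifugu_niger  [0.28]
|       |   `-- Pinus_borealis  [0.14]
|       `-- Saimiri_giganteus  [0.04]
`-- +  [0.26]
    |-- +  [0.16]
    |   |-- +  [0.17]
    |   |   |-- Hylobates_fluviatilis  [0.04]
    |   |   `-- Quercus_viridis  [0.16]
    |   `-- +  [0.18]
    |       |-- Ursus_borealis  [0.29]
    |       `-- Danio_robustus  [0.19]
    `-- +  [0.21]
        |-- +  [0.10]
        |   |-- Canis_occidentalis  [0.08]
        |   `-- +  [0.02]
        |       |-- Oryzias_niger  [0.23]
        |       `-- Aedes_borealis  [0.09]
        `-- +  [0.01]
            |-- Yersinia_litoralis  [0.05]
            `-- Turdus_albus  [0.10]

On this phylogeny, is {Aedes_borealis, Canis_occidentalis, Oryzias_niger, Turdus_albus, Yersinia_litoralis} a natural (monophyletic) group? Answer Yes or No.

The most recent common ancestor of these taxa subtends ((Canis_occidentalis,(Oryzias_niger,Aedes_borealis)),(Yersinia_litoralis,Turdus_albus)).
That clade has exactly 5 tips — every listed taxon and nothing else — so the group is monophyletic.

Yes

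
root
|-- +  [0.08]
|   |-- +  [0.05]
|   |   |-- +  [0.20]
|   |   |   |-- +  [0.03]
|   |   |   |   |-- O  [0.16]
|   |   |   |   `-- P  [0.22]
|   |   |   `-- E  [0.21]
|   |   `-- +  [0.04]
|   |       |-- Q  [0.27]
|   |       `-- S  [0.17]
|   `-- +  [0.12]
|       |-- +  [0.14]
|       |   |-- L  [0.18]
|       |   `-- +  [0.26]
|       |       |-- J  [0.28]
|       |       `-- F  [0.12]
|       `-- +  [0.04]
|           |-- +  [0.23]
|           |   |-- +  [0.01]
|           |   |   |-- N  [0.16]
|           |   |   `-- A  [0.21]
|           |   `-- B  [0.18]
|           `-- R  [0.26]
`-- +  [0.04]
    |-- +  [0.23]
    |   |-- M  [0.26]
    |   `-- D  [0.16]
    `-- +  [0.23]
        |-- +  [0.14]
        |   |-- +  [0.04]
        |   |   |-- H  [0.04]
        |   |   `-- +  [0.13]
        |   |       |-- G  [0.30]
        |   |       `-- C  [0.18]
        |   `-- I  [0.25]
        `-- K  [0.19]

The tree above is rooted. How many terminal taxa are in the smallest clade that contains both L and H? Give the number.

19

The MRCA of L and H is the root, so the clade is the entire tree.
That clade contains 19 terminal taxa: A, B, C, D, E, F, G, H, I, J, K, L, M, N, O, P, Q, R, S.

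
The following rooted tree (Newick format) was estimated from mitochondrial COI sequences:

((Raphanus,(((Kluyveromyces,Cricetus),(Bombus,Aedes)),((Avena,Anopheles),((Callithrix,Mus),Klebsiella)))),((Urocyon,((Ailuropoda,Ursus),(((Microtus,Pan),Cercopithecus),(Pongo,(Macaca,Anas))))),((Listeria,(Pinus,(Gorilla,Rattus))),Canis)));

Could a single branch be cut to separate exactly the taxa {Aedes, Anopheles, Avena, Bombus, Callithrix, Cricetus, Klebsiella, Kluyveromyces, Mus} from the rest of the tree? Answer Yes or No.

Yes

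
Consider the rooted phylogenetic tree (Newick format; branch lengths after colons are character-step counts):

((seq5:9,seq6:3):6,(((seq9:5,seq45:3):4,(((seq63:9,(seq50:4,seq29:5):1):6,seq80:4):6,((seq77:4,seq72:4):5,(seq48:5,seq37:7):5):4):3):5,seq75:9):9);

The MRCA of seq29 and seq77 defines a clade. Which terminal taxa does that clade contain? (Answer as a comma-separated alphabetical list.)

seq29, seq37, seq48, seq50, seq63, seq72, seq77, seq80

Tracing seq29: it sits inside (seq50,seq29).
Tracing seq77: it sits inside (seq77,seq72).
The smallest clade enclosing both is (((seq63,(seq50,seq29)),seq80),((seq77,seq72),(seq48,seq37))); the answer is its 8 terminal taxa in alphabetical order.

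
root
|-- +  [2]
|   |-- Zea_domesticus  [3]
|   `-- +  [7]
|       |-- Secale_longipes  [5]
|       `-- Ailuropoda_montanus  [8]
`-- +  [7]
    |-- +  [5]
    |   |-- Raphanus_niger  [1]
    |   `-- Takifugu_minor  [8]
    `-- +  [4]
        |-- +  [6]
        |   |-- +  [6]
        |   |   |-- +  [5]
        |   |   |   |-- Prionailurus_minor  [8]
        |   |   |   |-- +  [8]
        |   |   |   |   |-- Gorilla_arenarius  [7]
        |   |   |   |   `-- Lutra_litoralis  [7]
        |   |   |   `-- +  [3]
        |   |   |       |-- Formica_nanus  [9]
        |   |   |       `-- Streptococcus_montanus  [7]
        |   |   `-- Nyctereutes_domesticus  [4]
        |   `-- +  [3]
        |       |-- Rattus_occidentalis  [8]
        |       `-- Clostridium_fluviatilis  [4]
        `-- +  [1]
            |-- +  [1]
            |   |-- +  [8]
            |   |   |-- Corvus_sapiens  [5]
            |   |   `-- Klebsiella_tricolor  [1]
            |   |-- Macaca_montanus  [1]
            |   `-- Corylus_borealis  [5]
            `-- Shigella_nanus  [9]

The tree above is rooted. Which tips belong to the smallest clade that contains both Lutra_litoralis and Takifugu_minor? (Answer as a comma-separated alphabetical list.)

Tracing Lutra_litoralis: it sits inside (Gorilla_arenarius,Lutra_litoralis).
Tracing Takifugu_minor: it sits inside (Raphanus_niger,Takifugu_minor).
The smallest clade enclosing both is ((Raphanus_niger,Takifugu_minor),((((Prionailurus_minor,(Gorilla_arenarius,Lutra_litoralis),(Formica_nanus,Streptococcus_montanus)),Nyctereutes_domesticus),(Rattus_occidentalis,Clostridium_fluviatilis)),(((Corvus_sapiens,Klebsiella_tricolor),Macaca_montanus,Corylus_borealis),Shigella_nanus))); the answer is its 15 terminal taxa in alphabetical order.

Clostridium_fluviatilis, Corvus_sapiens, Corylus_borealis, Formica_nanus, Gorilla_arenarius, Klebsiella_tricolor, Lutra_litoralis, Macaca_montanus, Nyctereutes_domesticus, Prionailurus_minor, Raphanus_niger, Rattus_occidentalis, Shigella_nanus, Streptococcus_montanus, Takifugu_minor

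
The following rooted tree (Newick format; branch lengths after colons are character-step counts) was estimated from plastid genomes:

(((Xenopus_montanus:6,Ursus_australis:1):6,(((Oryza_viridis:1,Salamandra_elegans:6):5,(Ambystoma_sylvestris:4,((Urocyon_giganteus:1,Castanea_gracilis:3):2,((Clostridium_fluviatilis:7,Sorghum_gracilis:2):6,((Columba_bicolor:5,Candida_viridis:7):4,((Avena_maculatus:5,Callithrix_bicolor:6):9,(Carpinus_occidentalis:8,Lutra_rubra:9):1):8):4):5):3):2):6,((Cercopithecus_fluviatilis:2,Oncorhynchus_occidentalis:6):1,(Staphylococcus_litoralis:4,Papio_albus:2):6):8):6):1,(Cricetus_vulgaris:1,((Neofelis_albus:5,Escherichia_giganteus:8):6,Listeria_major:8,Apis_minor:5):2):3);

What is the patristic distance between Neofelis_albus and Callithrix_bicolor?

The path runs Neofelis_albus → … → MRCA → … → Callithrix_bicolor; the MRCA is the root of the tree.
Branch lengths along that path: 5 + 6 + 2 + 3 + 1 + 6 + 6 + 2 + 3 + 5 + 4 + 8 + 9 + 6 = 66.

66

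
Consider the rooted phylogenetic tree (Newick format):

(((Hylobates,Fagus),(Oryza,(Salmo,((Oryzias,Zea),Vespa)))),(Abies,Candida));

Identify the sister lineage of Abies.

Abies attaches to the tree at the node subtending (Abies,Candida).
The other lineage descending from that same node — the sister group — is the single tip Candida.

Candida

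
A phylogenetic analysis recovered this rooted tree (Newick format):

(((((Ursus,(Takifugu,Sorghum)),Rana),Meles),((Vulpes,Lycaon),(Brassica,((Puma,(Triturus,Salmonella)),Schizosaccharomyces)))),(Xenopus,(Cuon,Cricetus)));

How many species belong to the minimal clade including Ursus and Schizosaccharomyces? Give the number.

12

The MRCA of Ursus and Schizosaccharomyces is the node subtending ((((Ursus,(Takifugu,Sorghum)),Rana),Meles),((Vulpes,Lycaon),(Brassica,((Puma,(Triturus,Salmonella)),Schizosaccharomyces)))).
That clade contains 12 terminal taxa: Brassica, Lycaon, Meles, Puma, Rana, Salmonella, Schizosaccharomyces, Sorghum, Takifugu, Triturus, Ursus, Vulpes.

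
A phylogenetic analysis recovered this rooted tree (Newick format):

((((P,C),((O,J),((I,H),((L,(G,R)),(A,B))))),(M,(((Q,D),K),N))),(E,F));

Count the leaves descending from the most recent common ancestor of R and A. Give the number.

5

The MRCA of R and A is the node subtending ((L,(G,R)),(A,B)).
That clade contains 5 terminal taxa: A, B, G, L, R.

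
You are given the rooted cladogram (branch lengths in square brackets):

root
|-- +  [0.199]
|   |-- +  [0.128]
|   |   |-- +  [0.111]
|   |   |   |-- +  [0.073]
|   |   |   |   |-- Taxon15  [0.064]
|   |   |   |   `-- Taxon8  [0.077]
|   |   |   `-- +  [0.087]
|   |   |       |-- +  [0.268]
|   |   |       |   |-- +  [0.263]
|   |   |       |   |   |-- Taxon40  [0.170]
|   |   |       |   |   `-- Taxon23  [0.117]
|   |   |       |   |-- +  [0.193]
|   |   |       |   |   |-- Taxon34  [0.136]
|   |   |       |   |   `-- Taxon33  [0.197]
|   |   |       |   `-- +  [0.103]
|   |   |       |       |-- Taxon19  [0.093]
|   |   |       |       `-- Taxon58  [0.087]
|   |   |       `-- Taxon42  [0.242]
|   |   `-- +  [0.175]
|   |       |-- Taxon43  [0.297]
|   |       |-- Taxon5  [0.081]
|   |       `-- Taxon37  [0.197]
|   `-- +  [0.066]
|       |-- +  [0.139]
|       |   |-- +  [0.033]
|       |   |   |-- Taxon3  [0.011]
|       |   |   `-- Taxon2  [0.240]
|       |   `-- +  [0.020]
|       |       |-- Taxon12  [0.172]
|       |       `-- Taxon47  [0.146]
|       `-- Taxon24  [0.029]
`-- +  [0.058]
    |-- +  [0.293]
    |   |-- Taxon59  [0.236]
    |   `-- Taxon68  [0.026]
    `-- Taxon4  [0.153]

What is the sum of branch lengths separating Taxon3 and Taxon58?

The path runs Taxon3 → … → MRCA → … → Taxon58; the MRCA is the node subtending ((((Taxon15,Taxon8),(((Taxon40,Taxon23),(Taxon34,Taxon33),(Taxon19,Taxon58)),Taxon42)),(Taxon43,Taxon5,Taxon37)),(((Taxon3,Taxon2),(Taxon12,Taxon47)),Taxon24)).
Branch lengths along that path: 0.011 + 0.033 + 0.139 + 0.066 + 0.128 + 0.111 + 0.087 + 0.268 + 0.103 + 0.087 = 1.033.

1.033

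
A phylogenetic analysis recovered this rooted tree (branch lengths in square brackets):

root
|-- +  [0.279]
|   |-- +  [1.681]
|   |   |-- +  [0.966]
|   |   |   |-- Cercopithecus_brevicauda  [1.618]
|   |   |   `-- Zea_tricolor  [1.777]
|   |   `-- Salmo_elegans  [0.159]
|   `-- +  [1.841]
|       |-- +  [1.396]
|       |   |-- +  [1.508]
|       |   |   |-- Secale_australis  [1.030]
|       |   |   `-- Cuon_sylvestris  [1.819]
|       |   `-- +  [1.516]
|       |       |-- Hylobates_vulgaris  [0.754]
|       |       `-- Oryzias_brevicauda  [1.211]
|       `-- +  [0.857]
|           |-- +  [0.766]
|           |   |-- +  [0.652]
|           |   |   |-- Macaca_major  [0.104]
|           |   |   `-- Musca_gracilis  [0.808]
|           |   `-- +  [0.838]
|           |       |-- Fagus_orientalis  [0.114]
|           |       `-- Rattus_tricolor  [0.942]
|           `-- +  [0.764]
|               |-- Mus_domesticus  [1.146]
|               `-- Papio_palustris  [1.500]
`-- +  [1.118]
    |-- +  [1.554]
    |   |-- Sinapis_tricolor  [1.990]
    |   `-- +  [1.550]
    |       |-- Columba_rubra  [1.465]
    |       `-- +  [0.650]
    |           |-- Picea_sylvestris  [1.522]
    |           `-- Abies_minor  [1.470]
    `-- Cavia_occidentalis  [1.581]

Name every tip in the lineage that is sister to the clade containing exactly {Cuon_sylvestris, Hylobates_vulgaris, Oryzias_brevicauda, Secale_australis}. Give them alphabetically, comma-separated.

Fagus_orientalis, Macaca_major, Mus_domesticus, Musca_gracilis, Papio_palustris, Rattus_tricolor

The clade containing exactly {Cuon_sylvestris, Hylobates_vulgaris, Oryzias_brevicauda, Secale_australis} attaches to the tree at the node subtending (((Secale_australis,Cuon_sylvestris),(Hylobates_vulgaris,Oryzias_brevicauda)),(((Macaca_major,Musca_gracilis),(Fagus_orientalis,Rattus_tricolor)),(Mus_domesticus,Papio_palustris))).
The other lineage descending from that same node — the sister group — is (((Macaca_major,Musca_gracilis),(Fagus_orientalis,Rattus_tricolor)),(Mus_domesticus,Papio_palustris)); its 6 tips in alphabetical order are the answer.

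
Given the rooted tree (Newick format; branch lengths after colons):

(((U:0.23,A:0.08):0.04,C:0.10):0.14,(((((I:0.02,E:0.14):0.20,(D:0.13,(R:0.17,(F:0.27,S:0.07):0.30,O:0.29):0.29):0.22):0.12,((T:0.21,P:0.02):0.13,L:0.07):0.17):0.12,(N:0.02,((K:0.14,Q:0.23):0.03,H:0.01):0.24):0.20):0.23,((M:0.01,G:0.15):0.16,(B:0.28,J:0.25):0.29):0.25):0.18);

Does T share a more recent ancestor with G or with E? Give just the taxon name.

E

The MRCA of T and E subtends (((I,E),(D,(R,(F,S),O))),((T,P),L)) (10 taxa).
The MRCA of T and G subtends (((((I,E),(D,(R,(F,S),O))),((T,P),L)),(N,((K,Q),H))),((M,G),(B,J))) (18 taxa).
The first is nested inside the second, so T shares a more recent common ancestor with E.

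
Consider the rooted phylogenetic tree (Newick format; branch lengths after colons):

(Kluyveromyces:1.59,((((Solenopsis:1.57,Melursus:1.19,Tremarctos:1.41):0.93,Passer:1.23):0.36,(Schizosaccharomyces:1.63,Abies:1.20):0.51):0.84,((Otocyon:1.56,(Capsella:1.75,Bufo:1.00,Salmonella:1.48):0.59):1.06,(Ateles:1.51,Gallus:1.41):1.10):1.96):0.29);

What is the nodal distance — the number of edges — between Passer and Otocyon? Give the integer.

The MRCA of Passer and Otocyon is the node subtending ((((Solenopsis,Melursus,Tremarctos),Passer),(Schizosaccharomyces,Abies)),((Otocyon,(Capsella,Bufo,Salmonella)),(Ateles,Gallus))).
From Passer up to that node: 3 branches. From Otocyon up to the same node: 3 branches. Total: 3 + 3 = 6.

6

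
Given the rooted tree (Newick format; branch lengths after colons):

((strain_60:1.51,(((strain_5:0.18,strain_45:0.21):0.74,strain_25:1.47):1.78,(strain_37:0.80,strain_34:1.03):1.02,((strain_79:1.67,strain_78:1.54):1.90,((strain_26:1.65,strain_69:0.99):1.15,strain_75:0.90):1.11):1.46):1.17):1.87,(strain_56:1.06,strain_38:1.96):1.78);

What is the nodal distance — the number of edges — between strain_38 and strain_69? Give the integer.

8

The MRCA of strain_38 and strain_69 is the root of the tree.
From strain_38 up to that node: 2 branches. From strain_69 up to the same node: 6 branches. Total: 2 + 6 = 8.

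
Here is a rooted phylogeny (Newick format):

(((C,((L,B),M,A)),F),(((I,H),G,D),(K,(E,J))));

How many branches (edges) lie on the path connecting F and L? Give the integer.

5

The MRCA of F and L is the node subtending ((C,((L,B),M,A)),F).
From F up to that node: 1 branch. From L up to the same node: 4 branches. Total: 1 + 4 = 5.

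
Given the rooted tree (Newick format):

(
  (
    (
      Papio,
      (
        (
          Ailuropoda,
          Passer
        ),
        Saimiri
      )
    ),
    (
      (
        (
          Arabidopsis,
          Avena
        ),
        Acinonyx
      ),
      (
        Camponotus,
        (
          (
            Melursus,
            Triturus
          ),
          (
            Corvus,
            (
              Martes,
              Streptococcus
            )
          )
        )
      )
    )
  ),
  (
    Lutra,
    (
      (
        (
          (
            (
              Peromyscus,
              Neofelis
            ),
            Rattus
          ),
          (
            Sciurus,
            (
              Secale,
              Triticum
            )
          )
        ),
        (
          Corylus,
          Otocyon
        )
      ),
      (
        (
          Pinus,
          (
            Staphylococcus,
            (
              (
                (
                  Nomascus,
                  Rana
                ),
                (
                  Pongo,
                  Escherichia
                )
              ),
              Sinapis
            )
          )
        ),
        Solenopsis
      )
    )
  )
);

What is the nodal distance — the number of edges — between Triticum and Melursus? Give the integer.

The MRCA of Triticum and Melursus is the root of the tree.
From Triticum up to that node: 7 branches. From Melursus up to the same node: 6 branches. Total: 7 + 6 = 13.

13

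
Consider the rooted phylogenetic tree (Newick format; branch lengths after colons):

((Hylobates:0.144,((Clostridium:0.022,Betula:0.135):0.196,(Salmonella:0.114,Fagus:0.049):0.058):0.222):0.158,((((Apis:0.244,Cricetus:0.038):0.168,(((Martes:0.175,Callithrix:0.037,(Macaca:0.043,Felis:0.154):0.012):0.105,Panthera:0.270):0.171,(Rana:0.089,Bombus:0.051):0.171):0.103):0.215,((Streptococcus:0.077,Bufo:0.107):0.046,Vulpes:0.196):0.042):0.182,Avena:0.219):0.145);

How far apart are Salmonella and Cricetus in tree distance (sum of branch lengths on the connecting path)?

The path runs Salmonella → … → MRCA → … → Cricetus; the MRCA is the root of the tree.
Branch lengths along that path: 0.114 + 0.058 + 0.222 + 0.158 + 0.145 + 0.182 + 0.215 + 0.168 + 0.038 = 1.300.

1.300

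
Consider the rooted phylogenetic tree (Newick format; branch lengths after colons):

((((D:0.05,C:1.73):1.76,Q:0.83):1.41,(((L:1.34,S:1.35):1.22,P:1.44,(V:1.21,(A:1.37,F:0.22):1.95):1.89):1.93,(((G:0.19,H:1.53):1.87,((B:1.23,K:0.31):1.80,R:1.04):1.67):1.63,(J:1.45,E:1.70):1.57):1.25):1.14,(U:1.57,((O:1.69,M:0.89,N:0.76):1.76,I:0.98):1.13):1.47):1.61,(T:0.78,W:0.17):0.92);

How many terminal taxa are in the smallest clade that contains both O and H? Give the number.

The MRCA of O and H is the node subtending (((D,C),Q),(((L,S),P,(V,(A,F))),(((G,H),((B,K),R)),(J,E))),(U,((O,M,N),I))).
That clade contains 21 terminal taxa: A, B, C, D, E, F, G, H, I, J, K, L, M, N, O, P, Q, R, S, U, V.

21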